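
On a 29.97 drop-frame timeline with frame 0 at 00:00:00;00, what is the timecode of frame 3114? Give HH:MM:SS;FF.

Ten DF minutes hold 17982 frames, so frame 3114 lies in block 0 (frames 0–17981) with 3114 frames into that block.
The block's first minute is 1800 frames and the rest 1798 each; 3114 frames reaches minute 1, so 0 × 18 + 1 × 2 = 2 labels have been skipped so far.
Adding those back, label number 3114 + 2 = 3116 at 30 labels/s is 103 s + 26 f = 0 h 1 min 43 s frame 26, i.e. 00:01:43;26.

00:01:43;26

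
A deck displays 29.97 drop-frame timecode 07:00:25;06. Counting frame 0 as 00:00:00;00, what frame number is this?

756000

Complete 10-minute blocks: 42, each 17982 frames → 755244.
Remaining 0 whole minutes in the current block: 0 frames.
Within the current minute: 25 × 30 + 6 = 756. Total = 755244 + 0 + 756 = 756000.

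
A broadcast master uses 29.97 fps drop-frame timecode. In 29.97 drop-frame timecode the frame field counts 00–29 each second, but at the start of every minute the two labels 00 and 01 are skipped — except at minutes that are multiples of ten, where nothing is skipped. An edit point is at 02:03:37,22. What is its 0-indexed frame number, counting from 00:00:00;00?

222310

As if non-drop at 30 labels/s: (2 × 3600 + 3 × 60 + 37) × 30 + 22 = 222532.
Minute boundaries passed: 123; those not divisible by 10: 123 − 12 = 111; dropped labels = 2 × 111 = 222.
Actual frame index = 222532 − 222 = 222310.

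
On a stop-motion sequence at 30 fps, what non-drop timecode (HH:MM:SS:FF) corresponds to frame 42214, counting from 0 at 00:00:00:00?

42214 ÷ 30 = 1407 full seconds, remainder 4 frames.
1407 s = 0 h 23 min 27 s.
Timecode: 00:23:27:04.

00:23:27:04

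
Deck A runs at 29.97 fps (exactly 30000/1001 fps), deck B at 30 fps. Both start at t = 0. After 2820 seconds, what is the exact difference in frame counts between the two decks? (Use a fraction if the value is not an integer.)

84600/1001 frames

A emits 30000/1001 × 2820 = 84600000/1001 frames; B emits 30 × 2820 = 84600.
Difference = 84600/1001 frames (≈ 84.5155); B is ahead of A.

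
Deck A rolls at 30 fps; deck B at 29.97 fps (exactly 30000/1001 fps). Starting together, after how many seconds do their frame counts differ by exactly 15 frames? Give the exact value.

The gap grows by |30000/1001 − 30| = 30/1001 frames per second.
Time for a 15-frame gap: 15 ÷ (30/1001) = 500.5 s.

500.5 seconds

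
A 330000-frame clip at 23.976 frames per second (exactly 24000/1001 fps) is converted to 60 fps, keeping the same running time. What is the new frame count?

825825 frames

Target frames = source frames × (target rate / source rate) = 330000 × (60)/(24000/1001) = 330000 × 1001/400 = 825825.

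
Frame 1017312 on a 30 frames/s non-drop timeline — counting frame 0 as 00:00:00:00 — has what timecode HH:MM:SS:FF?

09:25:10:12

1017312 ÷ 30 = 33910 full seconds, remainder 12 frames.
33910 s = 9 h 25 min 10 s.
Timecode: 09:25:10:12.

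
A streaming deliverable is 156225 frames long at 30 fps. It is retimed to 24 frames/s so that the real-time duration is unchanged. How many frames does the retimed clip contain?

124980 frames

Target frames = source frames × (target rate / source rate) = 156225 × (24)/(30) = 156225 × 4/5 = 124980.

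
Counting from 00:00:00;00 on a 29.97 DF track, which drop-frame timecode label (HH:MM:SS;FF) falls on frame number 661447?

Ten DF minutes hold 17982 frames, so frame 661447 lies in block 36 (frames 647352–665333) with 14095 frames into that block.
The block's first minute is 1800 frames and the rest 1798 each; 14095 frames reaches minute 7, so 36 × 18 + 7 × 2 = 662 labels have been skipped so far.
Adding those back, label number 661447 + 662 = 662109 at 30 labels/s is 22070 s + 9 f = 6 h 7 min 50 s frame 9, i.e. 06:07:50;09.

06:07:50;09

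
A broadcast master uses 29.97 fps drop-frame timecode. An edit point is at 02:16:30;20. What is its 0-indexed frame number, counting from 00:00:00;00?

245474

As if non-drop at 30 labels/s: (2 × 3600 + 16 × 60 + 30) × 30 + 20 = 245720.
Minute boundaries passed: 136; those not divisible by 10: 136 − 13 = 123; dropped labels = 2 × 123 = 246.
Actual frame index = 245720 − 246 = 245474.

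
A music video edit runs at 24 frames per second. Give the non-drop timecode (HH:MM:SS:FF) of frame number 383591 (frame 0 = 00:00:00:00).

04:26:22:23

383591 ÷ 24 = 15982 full seconds, remainder 23 frames.
15982 s = 4 h 26 min 22 s.
Timecode: 04:26:22:23.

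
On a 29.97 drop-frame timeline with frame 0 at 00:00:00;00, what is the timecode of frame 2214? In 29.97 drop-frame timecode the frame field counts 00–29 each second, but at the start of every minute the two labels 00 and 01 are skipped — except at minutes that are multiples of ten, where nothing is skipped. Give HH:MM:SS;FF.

00:01:13;26

Ten DF minutes hold 17982 frames, so frame 2214 lies in block 0 (frames 0–17981) with 2214 frames into that block.
The block's first minute is 1800 frames and the rest 1798 each; 2214 frames reaches minute 1, so 0 × 18 + 1 × 2 = 2 labels have been skipped so far.
Adding those back, label number 2214 + 2 = 2216 at 30 labels/s is 73 s + 26 f = 0 h 1 min 13 s frame 26, i.e. 00:01:13;26.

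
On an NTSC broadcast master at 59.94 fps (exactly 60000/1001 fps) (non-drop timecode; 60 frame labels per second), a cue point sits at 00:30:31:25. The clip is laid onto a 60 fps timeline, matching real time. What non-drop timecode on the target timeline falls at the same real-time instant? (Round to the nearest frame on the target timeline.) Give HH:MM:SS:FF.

00:30:33:15

Source frame index: (0×3600 + 30×60 + 31) × 60 + 25 = 109885.
Real time: 109885 / (60000/1001) = 21998977/12000 s.
Target frame: (21998977/12000) × (60) = 21998977/200 ≈ 109994.885 → 109995.
At 60 labels/s: frame 109995 → 00:30:33:15.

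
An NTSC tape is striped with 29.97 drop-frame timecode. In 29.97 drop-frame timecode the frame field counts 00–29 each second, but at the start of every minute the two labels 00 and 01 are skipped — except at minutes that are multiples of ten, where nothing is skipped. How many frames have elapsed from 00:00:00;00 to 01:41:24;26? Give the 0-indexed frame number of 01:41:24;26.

182364

As if non-drop at 30 labels/s: (1 × 3600 + 41 × 60 + 24) × 30 + 26 = 182546.
Minute boundaries passed: 101; those not divisible by 10: 101 − 10 = 91; dropped labels = 2 × 91 = 182.
Actual frame index = 182546 − 182 = 182364.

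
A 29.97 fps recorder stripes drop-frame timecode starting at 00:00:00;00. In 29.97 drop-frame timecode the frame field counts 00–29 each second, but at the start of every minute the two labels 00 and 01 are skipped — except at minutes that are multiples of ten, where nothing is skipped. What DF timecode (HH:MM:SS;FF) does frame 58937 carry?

00:32:46;15

Ten DF minutes hold 17982 frames, so frame 58937 lies in block 3 (frames 53946–71927) with 4991 frames into that block.
The block's first minute is 1800 frames and the rest 1798 each; 4991 frames reaches minute 2, so 3 × 18 + 2 × 2 = 58 labels have been skipped so far.
Adding those back, label number 58937 + 58 = 58995 at 30 labels/s is 1966 s + 15 f = 0 h 32 min 46 s frame 15, i.e. 00:32:46;15.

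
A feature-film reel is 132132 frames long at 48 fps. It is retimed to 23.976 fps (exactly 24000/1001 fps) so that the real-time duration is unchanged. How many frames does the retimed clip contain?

66000 frames

Target frames = source frames × (target rate / source rate) = 132132 × (24000/1001)/(48) = 132132 × 500/1001 = 66000.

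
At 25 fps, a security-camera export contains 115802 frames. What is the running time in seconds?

Running time = 115802 / (25) = 4632.08 s.

4632.08 seconds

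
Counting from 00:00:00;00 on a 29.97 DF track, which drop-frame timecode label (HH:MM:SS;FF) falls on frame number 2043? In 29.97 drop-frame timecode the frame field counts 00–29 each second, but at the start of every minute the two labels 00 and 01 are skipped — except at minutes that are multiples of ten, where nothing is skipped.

00:01:08;05

Each 10-minute DF block holds 10 × 60 × 30 − 9 × 2 = 17982 frames. 2043 ÷ 17982 → 0 full blocks, remainder 2043.
Within the partial block the first minute is 1800 frames and each further minute 1798, so 1 further minute boundary passed. Total skipped labels = 18 × 0 + 2 × 1 = 2.
Non-drop label index = 2043 + 2 = 2045; at 30 labels/s that is 00:01:08:05, i.e. DF 00:01:08;05.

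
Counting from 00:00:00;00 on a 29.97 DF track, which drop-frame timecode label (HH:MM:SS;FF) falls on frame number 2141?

Each 10-minute DF block holds 10 × 60 × 30 − 9 × 2 = 17982 frames. 2141 ÷ 17982 → 0 full blocks, remainder 2141.
Within the partial block the first minute is 1800 frames and each further minute 1798, so 1 further minute boundary passed. Total skipped labels = 18 × 0 + 2 × 1 = 2.
Non-drop label index = 2141 + 2 = 2143; at 30 labels/s that is 00:01:11:13, i.e. DF 00:01:11;13.

00:01:11;13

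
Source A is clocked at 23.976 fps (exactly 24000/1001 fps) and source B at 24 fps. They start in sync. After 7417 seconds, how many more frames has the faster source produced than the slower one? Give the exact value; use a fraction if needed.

178008/1001 frames

A emits 24000/1001 × 7417 = 178008000/1001 frames; B emits 24 × 7417 = 178008.
Difference = 178008/1001 frames (≈ 177.8302); B is ahead of A.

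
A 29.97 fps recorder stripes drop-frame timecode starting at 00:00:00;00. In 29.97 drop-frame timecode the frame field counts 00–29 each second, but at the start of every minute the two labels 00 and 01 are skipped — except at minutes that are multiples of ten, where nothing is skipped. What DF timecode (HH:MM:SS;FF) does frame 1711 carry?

Ten DF minutes hold 17982 frames, so frame 1711 lies in block 0 (frames 0–17981) with 1711 frames into that block.
The block's first minute is 1800 frames and the rest 1798 each; 1711 frames reaches minute 0, so 0 × 18 + 0 × 2 = 0 labels have been skipped so far.
Adding those back, label number 1711 + 0 = 1711 at 30 labels/s is 57 s + 1 f = 0 h 0 min 57 s frame 1, i.e. 00:00:57;01.

00:00:57;01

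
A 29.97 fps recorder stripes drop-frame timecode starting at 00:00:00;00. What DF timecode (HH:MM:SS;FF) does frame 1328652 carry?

12:18:52;22

Each 10-minute DF block holds 10 × 60 × 30 − 9 × 2 = 17982 frames. 1328652 ÷ 17982 → 73 full blocks, remainder 15966.
Within the partial block the first minute is 1800 frames and each further minute 1798, so 8 further minute boundaries passed. Total skipped labels = 18 × 73 + 2 × 8 = 1330.
Non-drop label index = 1328652 + 1330 = 1329982; at 30 labels/s that is 12:18:52:22, i.e. DF 12:18:52;22.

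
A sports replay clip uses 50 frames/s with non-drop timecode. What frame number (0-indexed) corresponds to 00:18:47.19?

Total seconds to the label: (0 × 3600 + 18 × 60 + 47) = 1127.
Frame index = 1127 × 50 + 19 = 56369.

frame 56369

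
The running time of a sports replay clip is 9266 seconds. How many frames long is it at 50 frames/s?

463300 frames

Frames = 9266 × 50 = 463300.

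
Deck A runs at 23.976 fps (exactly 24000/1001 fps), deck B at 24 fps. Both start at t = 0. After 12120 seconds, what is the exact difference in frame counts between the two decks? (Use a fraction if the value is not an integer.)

290880/1001 frames

A emits 24000/1001 × 12120 = 290880000/1001 frames; B emits 24 × 12120 = 290880.
Difference = 290880/1001 frames (≈ 290.5894); B is ahead of A.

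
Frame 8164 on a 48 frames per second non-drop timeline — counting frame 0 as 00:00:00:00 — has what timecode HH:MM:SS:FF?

00:02:50:04

8164 ÷ 48 = 170 full seconds, remainder 4 frames.
170 s = 0 h 2 min 50 s.
Timecode: 00:02:50:04.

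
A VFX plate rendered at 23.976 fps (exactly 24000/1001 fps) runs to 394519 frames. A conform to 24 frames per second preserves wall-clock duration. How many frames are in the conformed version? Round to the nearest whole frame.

394914 frames

Frames at target rate = 394519 × (24) / (24000/1001) = 394913519/1000 ≈ 394913.519.
Nearest whole frame: 394914.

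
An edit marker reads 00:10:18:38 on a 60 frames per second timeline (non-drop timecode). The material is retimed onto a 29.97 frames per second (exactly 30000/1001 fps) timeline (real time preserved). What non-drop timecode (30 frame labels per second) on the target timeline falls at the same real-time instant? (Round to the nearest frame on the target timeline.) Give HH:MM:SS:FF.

Source frame index: (0×3600 + 10×60 + 18) × 60 + 38 = 37118.
Real time: 37118 / (60) = 18559/30 s.
Target frame: (18559/30) × (30000/1001) = 18559000/1001 ≈ 18540.460 → 18540.
At 30 labels/s: frame 18540 → 00:10:18:00.

00:10:18:00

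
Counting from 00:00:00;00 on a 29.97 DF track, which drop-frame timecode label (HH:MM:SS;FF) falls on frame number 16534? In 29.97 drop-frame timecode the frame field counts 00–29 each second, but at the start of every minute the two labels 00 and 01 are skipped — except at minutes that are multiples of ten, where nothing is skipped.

00:09:11;22

Ten DF minutes hold 17982 frames, so frame 16534 lies in block 0 (frames 0–17981) with 16534 frames into that block.
The block's first minute is 1800 frames and the rest 1798 each; 16534 frames reaches minute 9, so 0 × 18 + 9 × 2 = 18 labels have been skipped so far.
Adding those back, label number 16534 + 18 = 16552 at 30 labels/s is 551 s + 22 f = 0 h 9 min 11 s frame 22, i.e. 00:09:11;22.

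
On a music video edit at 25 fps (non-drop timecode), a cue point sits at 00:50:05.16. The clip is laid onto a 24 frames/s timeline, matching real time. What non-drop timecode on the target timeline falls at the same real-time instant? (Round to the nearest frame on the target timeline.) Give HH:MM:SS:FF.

Source frame index: (0×3600 + 50×60 + 5) × 25 + 16 = 75141.
Real time: 75141 / (25) = 75141/25 s.
Target frame: (75141/25) × (24) = 1803384/25 ≈ 72135.360 → 72135.
At 24 labels/s: frame 72135 → 00:50:05:15.

00:50:05:15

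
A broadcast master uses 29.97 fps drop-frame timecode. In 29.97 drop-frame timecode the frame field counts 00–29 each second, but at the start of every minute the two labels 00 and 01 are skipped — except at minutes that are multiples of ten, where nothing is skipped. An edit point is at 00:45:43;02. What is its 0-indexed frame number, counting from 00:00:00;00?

As if non-drop at 30 labels/s: (0 × 3600 + 45 × 60 + 43) × 30 + 2 = 82292.
Minute boundaries passed: 45; those not divisible by 10: 45 − 4 = 41; dropped labels = 2 × 41 = 82.
Actual frame index = 82292 − 82 = 82210.

82210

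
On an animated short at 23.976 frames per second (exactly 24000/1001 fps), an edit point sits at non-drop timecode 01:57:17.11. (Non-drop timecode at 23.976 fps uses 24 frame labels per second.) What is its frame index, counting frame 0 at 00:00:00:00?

168899

Total seconds to the label: (1 × 3600 + 57 × 60 + 17) = 7037.
Frame index = 7037 × 24 + 11 = 168899.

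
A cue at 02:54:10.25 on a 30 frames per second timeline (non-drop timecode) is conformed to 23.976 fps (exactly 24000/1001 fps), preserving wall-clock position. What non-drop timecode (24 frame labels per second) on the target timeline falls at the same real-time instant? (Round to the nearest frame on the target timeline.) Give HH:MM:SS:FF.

02:54:00:09

Source frame index: (2×3600 + 54×60 + 10) × 30 + 25 = 313525.
Real time: 313525 / (30) = 62705/6 s.
Target frame: (62705/6) × (24000/1001) = 250820000/1001 ≈ 250569.431 → 250569.
At 24 labels/s: frame 250569 → 02:54:00:09.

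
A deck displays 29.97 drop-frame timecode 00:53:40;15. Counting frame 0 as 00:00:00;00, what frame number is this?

96519

Complete 10-minute blocks: 5, each 17982 frames → 89910.
Remaining 3 whole minutes in the current block: 1800 + 2 × 1798 = 5396 frames.
Within the current minute: 40 × 30 + 15 − 2 = 1213 (labels ;00/;01 skipped at this minute). Total = 89910 + 5396 + 1213 = 96519.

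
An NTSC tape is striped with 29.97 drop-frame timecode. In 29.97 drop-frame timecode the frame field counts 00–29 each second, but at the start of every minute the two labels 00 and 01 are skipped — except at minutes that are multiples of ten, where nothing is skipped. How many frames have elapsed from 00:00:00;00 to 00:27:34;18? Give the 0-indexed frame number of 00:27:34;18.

49588

Complete 10-minute blocks: 2, each 17982 frames → 35964.
Remaining 7 whole minutes in the current block: 1800 + 6 × 1798 = 12588 frames.
Within the current minute: 34 × 30 + 18 − 2 = 1036 (labels ;00/;01 skipped at this minute). Total = 35964 + 12588 + 1036 = 49588.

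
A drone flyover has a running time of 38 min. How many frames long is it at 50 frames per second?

38 min = 2280 s.
Frames = 2280 × 50 = 114000.

114000 frames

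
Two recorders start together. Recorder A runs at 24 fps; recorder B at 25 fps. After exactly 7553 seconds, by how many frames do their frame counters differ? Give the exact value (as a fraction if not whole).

7553 frames

A emits 24 × 7553 = 181272 frames; B emits 25 × 7553 = 188825.
Difference = 7553 frames; B is ahead of A.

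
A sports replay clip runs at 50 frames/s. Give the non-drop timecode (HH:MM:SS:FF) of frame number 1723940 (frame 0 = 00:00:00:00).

1723940 ÷ 50 = 34478 full seconds, remainder 40 frames.
34478 s = 9 h 34 min 38 s.
Timecode: 09:34:38:40.

09:34:38:40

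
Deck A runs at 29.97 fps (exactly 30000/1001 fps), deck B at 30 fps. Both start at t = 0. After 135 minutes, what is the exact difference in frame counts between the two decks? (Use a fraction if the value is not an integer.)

135 min = 8100 s.
A emits 30000/1001 × 8100 = 243000000/1001 frames; B emits 30 × 8100 = 243000.
Difference = 243000/1001 frames (≈ 242.7572); B is ahead of A.

243000/1001 frames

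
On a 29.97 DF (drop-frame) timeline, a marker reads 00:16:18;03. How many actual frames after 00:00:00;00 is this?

As if non-drop at 30 labels/s: (0 × 3600 + 16 × 60 + 18) × 30 + 3 = 29343.
Minute boundaries passed: 16; those not divisible by 10: 16 − 1 = 15; dropped labels = 2 × 15 = 30.
Actual frame index = 29343 − 30 = 29313.

29313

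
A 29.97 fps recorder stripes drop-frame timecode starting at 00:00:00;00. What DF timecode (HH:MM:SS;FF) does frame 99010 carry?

00:55:03;20

Each 10-minute DF block holds 10 × 60 × 30 − 9 × 2 = 17982 frames. 99010 ÷ 17982 → 5 full blocks, remainder 9100.
Within the partial block the first minute is 1800 frames and each further minute 1798, so 5 further minute boundaries passed. Total skipped labels = 18 × 5 + 2 × 5 = 100.
Non-drop label index = 99010 + 100 = 99110; at 30 labels/s that is 00:55:03:20, i.e. DF 00:55:03;20.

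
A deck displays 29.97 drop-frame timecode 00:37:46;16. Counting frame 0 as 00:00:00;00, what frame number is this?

Complete 10-minute blocks: 3, each 17982 frames → 53946.
Remaining 7 whole minutes in the current block: 1800 + 6 × 1798 = 12588 frames.
Within the current minute: 46 × 30 + 16 − 2 = 1394 (labels ;00/;01 skipped at this minute). Total = 53946 + 12588 + 1394 = 67928.

67928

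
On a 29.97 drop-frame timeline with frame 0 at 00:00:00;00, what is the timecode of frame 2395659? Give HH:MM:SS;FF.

22:12:15;07

Each 10-minute DF block holds 10 × 60 × 30 − 9 × 2 = 17982 frames. 2395659 ÷ 17982 → 133 full blocks, remainder 4053.
Within the partial block the first minute is 1800 frames and each further minute 1798, so 2 further minute boundaries passed. Total skipped labels = 18 × 133 + 2 × 2 = 2398.
Non-drop label index = 2395659 + 2398 = 2398057; at 30 labels/s that is 22:12:15:07, i.e. DF 22:12:15;07.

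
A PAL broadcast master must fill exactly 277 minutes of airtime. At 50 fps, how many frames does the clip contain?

277 min = 16620 s.
Frames = 16620 × 50 = 831000.

831000 frames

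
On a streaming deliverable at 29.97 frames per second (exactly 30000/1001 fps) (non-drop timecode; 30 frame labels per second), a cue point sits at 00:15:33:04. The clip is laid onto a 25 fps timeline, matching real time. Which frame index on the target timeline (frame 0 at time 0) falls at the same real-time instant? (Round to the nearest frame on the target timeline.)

frame 23352

Source frame index: (0×3600 + 15×60 + 33) × 30 + 4 = 27994.
Real time: 27994 / (30000/1001) = 14010997/15000 s.
Target frame: (14010997/15000) × (25) = 14010997/600 ≈ 23351.662 → 23352.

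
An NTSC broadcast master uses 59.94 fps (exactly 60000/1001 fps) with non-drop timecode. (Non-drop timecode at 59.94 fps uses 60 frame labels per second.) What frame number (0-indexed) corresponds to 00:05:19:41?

Total seconds to the label: (0 × 3600 + 5 × 60 + 19) = 319.
Frame index = 319 × 60 + 41 = 19181.

frame 19181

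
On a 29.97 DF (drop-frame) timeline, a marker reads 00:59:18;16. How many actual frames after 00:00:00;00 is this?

106648

Complete 10-minute blocks: 5, each 17982 frames → 89910.
Remaining 9 whole minutes in the current block: 1800 + 8 × 1798 = 16184 frames.
Within the current minute: 18 × 30 + 16 − 2 = 554 (labels ;00/;01 skipped at this minute). Total = 89910 + 16184 + 554 = 106648.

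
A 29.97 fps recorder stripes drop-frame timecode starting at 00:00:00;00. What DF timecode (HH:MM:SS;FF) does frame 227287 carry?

02:06:23;25

Ten DF minutes hold 17982 frames, so frame 227287 lies in block 12 (frames 215784–233765) with 11503 frames into that block.
The block's first minute is 1800 frames and the rest 1798 each; 11503 frames reaches minute 6, so 12 × 18 + 6 × 2 = 228 labels have been skipped so far.
Adding those back, label number 227287 + 228 = 227515 at 30 labels/s is 7583 s + 25 f = 2 h 6 min 23 s frame 25, i.e. 02:06:23;25.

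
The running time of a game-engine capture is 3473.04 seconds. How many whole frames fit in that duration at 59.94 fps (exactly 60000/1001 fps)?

Frames = 3473.04 × 60000/1001 = 208382400/1001 ≈ 208174.2258.
Complete frames: 208174.

208174 frames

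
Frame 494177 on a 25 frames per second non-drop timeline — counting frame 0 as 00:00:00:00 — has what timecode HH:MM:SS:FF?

05:29:27:02

494177 ÷ 25 = 19767 full seconds, remainder 2 frames.
19767 s = 5 h 29 min 27 s.
Timecode: 05:29:27:02.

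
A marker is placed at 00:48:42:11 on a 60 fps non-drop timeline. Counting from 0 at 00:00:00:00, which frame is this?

Total seconds to the label: (0 × 3600 + 48 × 60 + 42) = 2922.
Frame index = 2922 × 60 + 11 = 175331.

175331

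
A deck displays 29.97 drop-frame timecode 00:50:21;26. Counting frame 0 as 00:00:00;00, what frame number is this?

90566

As if non-drop at 30 labels/s: (0 × 3600 + 50 × 60 + 21) × 30 + 26 = 90656.
Minute boundaries passed: 50; those not divisible by 10: 50 − 5 = 45; dropped labels = 2 × 45 = 90.
Actual frame index = 90656 − 90 = 90566.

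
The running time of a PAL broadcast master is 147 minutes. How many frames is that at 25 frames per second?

220500 frames

147 min = 8820 s.
Frames = 8820 × 25 = 220500.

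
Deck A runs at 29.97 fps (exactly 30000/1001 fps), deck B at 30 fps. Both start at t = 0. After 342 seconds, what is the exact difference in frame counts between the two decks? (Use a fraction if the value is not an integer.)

10260/1001 frames

A emits 30000/1001 × 342 = 10260000/1001 frames; B emits 30 × 342 = 10260.
Difference = 10260/1001 frames (≈ 10.2498); B is ahead of A.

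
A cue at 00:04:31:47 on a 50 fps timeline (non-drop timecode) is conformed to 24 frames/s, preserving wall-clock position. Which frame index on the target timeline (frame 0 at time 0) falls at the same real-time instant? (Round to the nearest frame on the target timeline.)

Source frame index: (0×3600 + 4×60 + 31) × 50 + 47 = 13597.
Real time: 13597 / (50) = 13597/50 s.
Target frame: (13597/50) × (24) = 163164/25 ≈ 6526.560 → 6527.

frame 6527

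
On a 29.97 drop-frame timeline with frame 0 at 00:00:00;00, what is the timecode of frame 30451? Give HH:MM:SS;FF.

Ten DF minutes hold 17982 frames, so frame 30451 lies in block 1 (frames 17982–35963) with 12469 frames into that block.
The block's first minute is 1800 frames and the rest 1798 each; 12469 frames reaches minute 6, so 1 × 18 + 6 × 2 = 30 labels have been skipped so far.
Adding those back, label number 30451 + 30 = 30481 at 30 labels/s is 1016 s + 1 f = 0 h 16 min 56 s frame 1, i.e. 00:16:56;01.

00:16:56;01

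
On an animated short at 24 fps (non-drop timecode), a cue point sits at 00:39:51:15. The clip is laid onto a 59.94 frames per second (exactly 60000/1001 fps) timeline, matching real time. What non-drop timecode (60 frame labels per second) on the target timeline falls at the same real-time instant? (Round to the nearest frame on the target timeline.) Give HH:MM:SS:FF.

00:39:49:14

Source frame index: (0×3600 + 39×60 + 51) × 24 + 15 = 57399.
Real time: 57399 / (24) = 19133/8 s.
Target frame: (19133/8) × (60000/1001) = 143497500/1001 ≈ 143354.146 → 143354.
At 60 labels/s: frame 143354 → 00:39:49:14.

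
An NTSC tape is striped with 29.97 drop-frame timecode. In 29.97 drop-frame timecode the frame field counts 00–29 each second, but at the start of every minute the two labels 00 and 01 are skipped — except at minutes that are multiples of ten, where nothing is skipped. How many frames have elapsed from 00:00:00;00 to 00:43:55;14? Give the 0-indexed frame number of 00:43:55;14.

As if non-drop at 30 labels/s: (0 × 3600 + 43 × 60 + 55) × 30 + 14 = 79064.
Minute boundaries passed: 43; those not divisible by 10: 43 − 4 = 39; dropped labels = 2 × 39 = 78.
Actual frame index = 79064 − 78 = 78986.

78986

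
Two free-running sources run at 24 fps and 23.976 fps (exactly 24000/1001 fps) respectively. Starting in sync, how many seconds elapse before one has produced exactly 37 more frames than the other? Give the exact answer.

37037/24 seconds

The gap grows by |24000/1001 − 24| = 24/1001 frames per second.
Time for a 37-frame gap: 37 ÷ (24/1001) = 37037/24 s.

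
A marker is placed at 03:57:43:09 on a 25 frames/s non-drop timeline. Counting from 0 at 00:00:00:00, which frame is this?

Total seconds to the label: (3 × 3600 + 57 × 60 + 43) = 14263.
Frame index = 14263 × 25 + 9 = 356584.

356584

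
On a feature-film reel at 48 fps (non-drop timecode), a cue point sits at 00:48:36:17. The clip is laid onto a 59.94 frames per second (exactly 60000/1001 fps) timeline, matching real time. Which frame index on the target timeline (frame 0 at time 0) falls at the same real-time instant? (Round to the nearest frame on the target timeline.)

frame 174806

Source frame index: (0×3600 + 48×60 + 36) × 48 + 17 = 139985.
Real time: 139985 / (48) = 139985/48 s.
Target frame: (139985/48) × (60000/1001) = 174981250/1001 ≈ 174806.444 → 174806.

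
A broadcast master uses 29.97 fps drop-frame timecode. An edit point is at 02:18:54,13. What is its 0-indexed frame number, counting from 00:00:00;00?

249783

Complete 10-minute blocks: 13, each 17982 frames → 233766.
Remaining 8 whole minutes in the current block: 1800 + 7 × 1798 = 14386 frames.
Within the current minute: 54 × 30 + 13 − 2 = 1631 (labels ;00/;01 skipped at this minute). Total = 233766 + 14386 + 1631 = 249783.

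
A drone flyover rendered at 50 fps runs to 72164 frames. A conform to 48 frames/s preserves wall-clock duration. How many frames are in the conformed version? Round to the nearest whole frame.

Frames at target rate = 72164 × (48) / (50) = 1731936/25 ≈ 69277.440.
Nearest whole frame: 69277.

69277 frames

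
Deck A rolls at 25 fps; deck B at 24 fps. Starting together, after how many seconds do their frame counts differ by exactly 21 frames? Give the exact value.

The gap grows by |24 − 25| = 1 frame per second.
Time for a 21-frame gap: 21 ÷ (1) = 21 s.

21 seconds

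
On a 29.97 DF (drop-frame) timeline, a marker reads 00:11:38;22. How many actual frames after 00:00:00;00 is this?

20942

As if non-drop at 30 labels/s: (0 × 3600 + 11 × 60 + 38) × 30 + 22 = 20962.
Minute boundaries passed: 11; those not divisible by 10: 11 − 1 = 10; dropped labels = 2 × 10 = 20.
Actual frame index = 20962 − 20 = 20942.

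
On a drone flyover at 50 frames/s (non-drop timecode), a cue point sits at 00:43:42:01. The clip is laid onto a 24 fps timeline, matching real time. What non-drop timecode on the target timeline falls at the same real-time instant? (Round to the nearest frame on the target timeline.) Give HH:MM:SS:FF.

Source frame index: (0×3600 + 43×60 + 42) × 50 + 1 = 131101.
Real time: 131101 / (50) = 131101/50 s.
Target frame: (131101/50) × (24) = 1573212/25 ≈ 62928.480 → 62928.
At 24 labels/s: frame 62928 → 00:43:42:00.

00:43:42:00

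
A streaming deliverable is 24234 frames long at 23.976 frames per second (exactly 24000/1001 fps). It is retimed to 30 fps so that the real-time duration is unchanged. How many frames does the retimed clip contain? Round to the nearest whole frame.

30323 frames

Frames at target rate = 24234 × (30) / (24000/1001) = 12129117/400 ≈ 30322.792.
Nearest whole frame: 30323.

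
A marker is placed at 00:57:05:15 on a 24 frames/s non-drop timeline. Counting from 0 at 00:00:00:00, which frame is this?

Total seconds to the label: (0 × 3600 + 57 × 60 + 5) = 3425.
Frame index = 3425 × 24 + 15 = 82215.

frame 82215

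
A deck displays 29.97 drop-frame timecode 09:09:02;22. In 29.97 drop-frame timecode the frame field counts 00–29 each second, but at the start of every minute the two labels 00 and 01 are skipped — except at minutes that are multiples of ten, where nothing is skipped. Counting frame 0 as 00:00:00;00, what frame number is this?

987292

Complete 10-minute blocks: 54, each 17982 frames → 971028.
Remaining 9 whole minutes in the current block: 1800 + 8 × 1798 = 16184 frames.
Within the current minute: 2 × 30 + 22 − 2 = 80 (labels ;00/;01 skipped at this minute). Total = 971028 + 16184 + 80 = 987292.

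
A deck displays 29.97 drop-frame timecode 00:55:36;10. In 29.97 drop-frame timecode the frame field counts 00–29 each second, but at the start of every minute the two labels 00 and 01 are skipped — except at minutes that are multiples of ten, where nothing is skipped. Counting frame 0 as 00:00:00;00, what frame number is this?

Complete 10-minute blocks: 5, each 17982 frames → 89910.
Remaining 5 whole minutes in the current block: 1800 + 4 × 1798 = 8992 frames.
Within the current minute: 36 × 30 + 10 − 2 = 1088 (labels ;00/;01 skipped at this minute). Total = 89910 + 8992 + 1088 = 99990.

99990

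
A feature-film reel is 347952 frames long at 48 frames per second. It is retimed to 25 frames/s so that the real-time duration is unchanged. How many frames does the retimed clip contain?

181225 frames

Target frames = source frames × (target rate / source rate) = 347952 × (25)/(48) = 347952 × 25/48 = 181225.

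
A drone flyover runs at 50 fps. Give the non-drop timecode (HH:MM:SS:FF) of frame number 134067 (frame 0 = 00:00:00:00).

134067 ÷ 50 = 2681 full seconds, remainder 17 frames.
2681 s = 0 h 44 min 41 s.
Timecode: 00:44:41:17.

00:44:41:17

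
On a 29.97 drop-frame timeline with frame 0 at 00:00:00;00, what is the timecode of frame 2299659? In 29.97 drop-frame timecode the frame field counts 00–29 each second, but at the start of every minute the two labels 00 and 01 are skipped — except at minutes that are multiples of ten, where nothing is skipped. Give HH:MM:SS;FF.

21:18:52;01

Ten DF minutes hold 17982 frames, so frame 2299659 lies in block 127 (frames 2283714–2301695) with 15945 frames into that block.
The block's first minute is 1800 frames and the rest 1798 each; 15945 frames reaches minute 8, so 127 × 18 + 8 × 2 = 2302 labels have been skipped so far.
Adding those back, label number 2299659 + 2302 = 2301961 at 30 labels/s is 76732 s + 1 f = 21 h 18 min 52 s frame 1, i.e. 21:18:52;01.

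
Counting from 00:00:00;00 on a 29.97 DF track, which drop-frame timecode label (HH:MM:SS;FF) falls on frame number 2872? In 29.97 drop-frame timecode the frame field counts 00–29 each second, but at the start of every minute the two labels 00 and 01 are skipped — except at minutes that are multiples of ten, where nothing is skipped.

Ten DF minutes hold 17982 frames, so frame 2872 lies in block 0 (frames 0–17981) with 2872 frames into that block.
The block's first minute is 1800 frames and the rest 1798 each; 2872 frames reaches minute 1, so 0 × 18 + 1 × 2 = 2 labels have been skipped so far.
Adding those back, label number 2872 + 2 = 2874 at 30 labels/s is 95 s + 24 f = 0 h 1 min 35 s frame 24, i.e. 00:01:35;24.

00:01:35;24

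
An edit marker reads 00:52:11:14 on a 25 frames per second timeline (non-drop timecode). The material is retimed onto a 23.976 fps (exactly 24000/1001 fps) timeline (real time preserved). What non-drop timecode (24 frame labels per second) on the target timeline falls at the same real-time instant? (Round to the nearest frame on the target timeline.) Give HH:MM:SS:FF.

Source frame index: (0×3600 + 52×60 + 11) × 25 + 14 = 78289.
Real time: 78289 / (25) = 78289/25 s.
Target frame: (78289/25) × (24000/1001) = 75157440/1001 ≈ 75082.358 → 75082.
At 24 labels/s: frame 75082 → 00:52:08:10.

00:52:08:10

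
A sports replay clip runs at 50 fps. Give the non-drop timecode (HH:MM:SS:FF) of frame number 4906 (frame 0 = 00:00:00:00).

4906 ÷ 50 = 98 full seconds, remainder 6 frames.
98 s = 0 h 1 min 38 s.
Timecode: 00:01:38:06.

00:01:38:06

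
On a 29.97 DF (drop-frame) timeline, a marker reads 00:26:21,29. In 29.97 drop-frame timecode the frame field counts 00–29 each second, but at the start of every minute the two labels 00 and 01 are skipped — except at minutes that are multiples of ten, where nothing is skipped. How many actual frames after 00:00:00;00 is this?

47411

As if non-drop at 30 labels/s: (0 × 3600 + 26 × 60 + 21) × 30 + 29 = 47459.
Minute boundaries passed: 26; those not divisible by 10: 26 − 2 = 24; dropped labels = 2 × 24 = 48.
Actual frame index = 47459 − 48 = 47411.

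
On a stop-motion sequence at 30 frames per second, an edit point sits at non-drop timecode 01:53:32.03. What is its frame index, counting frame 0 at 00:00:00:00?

Total seconds to the label: (1 × 3600 + 53 × 60 + 32) = 6812.
Frame index = 6812 × 30 + 3 = 204363.

204363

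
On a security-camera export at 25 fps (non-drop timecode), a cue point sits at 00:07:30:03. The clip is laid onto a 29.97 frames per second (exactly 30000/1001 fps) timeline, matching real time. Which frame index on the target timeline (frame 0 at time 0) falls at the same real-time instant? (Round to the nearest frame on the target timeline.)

Source frame index: (0×3600 + 7×60 + 30) × 25 + 3 = 11253.
Real time: 11253 / (25) = 11253/25 s.
Target frame: (11253/25) × (30000/1001) = 1227600/91 ≈ 13490.110 → 13490.

frame 13490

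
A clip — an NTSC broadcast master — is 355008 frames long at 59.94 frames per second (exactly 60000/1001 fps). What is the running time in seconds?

5922.7168 seconds

Running time = 355008 / (60000/1001) = 5922.7168 s.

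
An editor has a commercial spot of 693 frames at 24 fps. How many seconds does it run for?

28.875 seconds

Running time = 693 / (24) = 28.875 s.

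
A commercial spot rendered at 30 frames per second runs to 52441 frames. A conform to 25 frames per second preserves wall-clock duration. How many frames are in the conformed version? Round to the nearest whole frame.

Frames at target rate = 52441 × (25) / (30) = 262205/6 ≈ 43700.833.
Nearest whole frame: 43701.

43701 frames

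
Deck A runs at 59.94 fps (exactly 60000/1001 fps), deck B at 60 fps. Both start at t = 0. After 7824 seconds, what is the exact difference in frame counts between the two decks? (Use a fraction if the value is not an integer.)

469440/1001 frames

A emits 60000/1001 × 7824 = 469440000/1001 frames; B emits 60 × 7824 = 469440.
Difference = 469440/1001 frames (≈ 468.9710); B is ahead of A.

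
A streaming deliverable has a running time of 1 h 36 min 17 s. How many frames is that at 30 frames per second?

173310 frames

1 h 36 min 17 s = 5777 s.
Frames = 5777 × 30 = 173310.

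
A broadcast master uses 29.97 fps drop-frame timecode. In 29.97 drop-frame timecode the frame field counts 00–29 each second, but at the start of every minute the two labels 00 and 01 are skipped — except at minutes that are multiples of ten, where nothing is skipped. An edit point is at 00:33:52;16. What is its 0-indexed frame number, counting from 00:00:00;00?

Complete 10-minute blocks: 3, each 17982 frames → 53946.
Remaining 3 whole minutes in the current block: 1800 + 2 × 1798 = 5396 frames.
Within the current minute: 52 × 30 + 16 − 2 = 1574 (labels ;00/;01 skipped at this minute). Total = 53946 + 5396 + 1574 = 60916.

60916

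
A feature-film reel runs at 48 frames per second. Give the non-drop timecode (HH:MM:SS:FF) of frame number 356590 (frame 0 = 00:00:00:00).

356590 ÷ 48 = 7428 full seconds, remainder 46 frames.
7428 s = 2 h 3 min 48 s.
Timecode: 02:03:48:46.

02:03:48:46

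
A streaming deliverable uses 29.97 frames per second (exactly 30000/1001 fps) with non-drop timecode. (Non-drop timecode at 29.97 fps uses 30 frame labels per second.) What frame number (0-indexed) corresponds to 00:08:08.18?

14658

Total seconds to the label: (0 × 3600 + 8 × 60 + 8) = 488.
Frame index = 488 × 30 + 18 = 14658.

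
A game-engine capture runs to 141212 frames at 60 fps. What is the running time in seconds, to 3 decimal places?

Running time = 141212 × 1/60 = 35303/15 s ≈ 2353.533 s.

2353.533 seconds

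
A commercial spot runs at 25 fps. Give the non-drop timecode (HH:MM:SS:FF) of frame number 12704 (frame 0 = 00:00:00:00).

00:08:28:04

12704 ÷ 25 = 508 full seconds, remainder 4 frames.
508 s = 0 h 8 min 28 s.
Timecode: 00:08:28:04.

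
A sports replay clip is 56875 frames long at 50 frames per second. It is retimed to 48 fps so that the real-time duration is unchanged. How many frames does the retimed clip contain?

54600 frames

Target frames = source frames × (target rate / source rate) = 56875 × (48)/(50) = 56875 × 24/25 = 54600.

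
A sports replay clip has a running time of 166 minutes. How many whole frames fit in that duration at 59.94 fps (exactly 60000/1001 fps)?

166 min = 9960 s.
Frames = 9960 × 60000/1001 = 597600000/1001 ≈ 597002.9970.
Complete frames: 597002.

597002 frames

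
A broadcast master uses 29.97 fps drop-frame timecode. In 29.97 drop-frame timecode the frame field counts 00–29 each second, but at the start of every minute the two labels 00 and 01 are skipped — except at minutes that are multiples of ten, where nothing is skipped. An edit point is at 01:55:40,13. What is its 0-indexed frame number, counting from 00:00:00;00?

208005

Complete 10-minute blocks: 11, each 17982 frames → 197802.
Remaining 5 whole minutes in the current block: 1800 + 4 × 1798 = 8992 frames.
Within the current minute: 40 × 30 + 13 − 2 = 1211 (labels ;00/;01 skipped at this minute). Total = 197802 + 8992 + 1211 = 208005.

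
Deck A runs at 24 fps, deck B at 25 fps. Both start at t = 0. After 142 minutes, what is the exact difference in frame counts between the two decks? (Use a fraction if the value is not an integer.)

8520 frames

142 min = 8520 s.
A emits 24 × 8520 = 204480 frames; B emits 25 × 8520 = 213000.
Difference = 8520 frames; B is ahead of A.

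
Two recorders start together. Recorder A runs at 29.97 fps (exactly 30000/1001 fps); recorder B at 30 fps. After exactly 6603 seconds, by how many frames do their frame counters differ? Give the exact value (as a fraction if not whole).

A emits 30000/1001 × 6603 = 198090000/1001 frames; B emits 30 × 6603 = 198090.
Difference = 198090/1001 frames (≈ 197.8921); B is ahead of A.

198090/1001 frames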